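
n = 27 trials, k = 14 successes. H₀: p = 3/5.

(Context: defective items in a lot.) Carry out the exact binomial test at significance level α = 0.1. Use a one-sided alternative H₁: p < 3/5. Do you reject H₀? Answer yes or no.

reject H₀: no

Exact binomial: n=27, k=14, p₀=3/5=0.6000
P(X≤14) from Σ C(n,i)·p₀^i·(1−p₀)^(n−i)
p-value (one-sided, H₁ less) = 0.25014
At α=0.1: p ≥ α → fail to reject H₀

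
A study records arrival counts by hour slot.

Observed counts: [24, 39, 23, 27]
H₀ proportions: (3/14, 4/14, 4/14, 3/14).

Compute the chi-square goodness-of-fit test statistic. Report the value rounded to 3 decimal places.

n = 113; E_i = n·p_i = [24.21, 32.29, 32.29, 24.21]
χ² = (24−24.21)²/24.21 + (39−32.29)²/32.29 + (23−32.29)²/32.29 + (27−24.21)²/24.21 = 4.3894
df = 3

test statistic = 4.389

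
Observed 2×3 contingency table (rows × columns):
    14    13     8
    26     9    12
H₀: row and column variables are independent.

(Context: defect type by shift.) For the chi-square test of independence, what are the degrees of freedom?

df = (r−1)(c−1) = (2−1)·(3−1) = 2

degrees of freedom = 2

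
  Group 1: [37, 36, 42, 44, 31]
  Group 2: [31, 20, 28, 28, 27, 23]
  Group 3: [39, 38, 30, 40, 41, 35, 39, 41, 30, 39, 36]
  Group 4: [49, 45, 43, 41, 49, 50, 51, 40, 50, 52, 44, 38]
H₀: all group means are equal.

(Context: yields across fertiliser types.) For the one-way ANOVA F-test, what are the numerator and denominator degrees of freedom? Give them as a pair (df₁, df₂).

k = 4 groups, N = 34 total
df = (k−1, N−k) = (4−1, 34−4) = (3, 30)

degrees of freedom = [3, 30]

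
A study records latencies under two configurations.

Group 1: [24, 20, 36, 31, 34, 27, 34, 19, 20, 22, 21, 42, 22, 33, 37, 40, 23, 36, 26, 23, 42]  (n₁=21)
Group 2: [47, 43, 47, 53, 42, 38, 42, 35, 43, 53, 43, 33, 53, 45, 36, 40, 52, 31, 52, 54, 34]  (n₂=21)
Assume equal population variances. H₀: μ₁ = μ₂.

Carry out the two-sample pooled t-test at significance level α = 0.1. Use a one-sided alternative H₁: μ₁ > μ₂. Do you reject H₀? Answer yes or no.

reject H₀: no

x̄₁=29.143, s₁=7.825, n₁=21
x̄₂=43.619, s₂=7.365, n₂=21
s_p² = [20·7.825² + 20·7.365²]/40 = 57.7381
SE = √(s_p²·(1/21+1/21)) = 2.3450
t = (29.143−43.619)/2.3450 = -6.1733
df = 40
p-value (one-sided, H₁ greater) = 1.00000
At α=0.1: p ≥ α → fail to reject H₀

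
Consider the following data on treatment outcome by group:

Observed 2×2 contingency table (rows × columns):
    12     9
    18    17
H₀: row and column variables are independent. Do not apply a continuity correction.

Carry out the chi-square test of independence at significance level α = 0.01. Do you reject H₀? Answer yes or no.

reject H₀: no

Row totals [21, 35], col totals [30, 26], n=56
χ² = (12−11.25)²/11.25 + (9−9.75)²/9.75 + (18−18.75)²/18.75 + (17−16.25)²/16.25 = 0.1723
df = 1
p-value (upper-tail) = 0.67807
At α=0.01: p ≥ α → fail to reject H₀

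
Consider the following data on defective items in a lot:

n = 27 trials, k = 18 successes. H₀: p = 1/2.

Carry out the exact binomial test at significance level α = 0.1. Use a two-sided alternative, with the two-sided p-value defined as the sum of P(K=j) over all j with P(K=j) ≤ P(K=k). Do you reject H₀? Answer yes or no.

Exact binomial: n=27, k=18, p₀=1/2=0.5000
P(X=j) = C(n,j)·p₀^j·(1−p₀)^(n−j); p = Σ P(X=j) over j with P(X=j) ≤ P(X=18)
p-value (two-sided) = 0.12208
At α=0.1: p ≥ α → fail to reject H₀

reject H₀: no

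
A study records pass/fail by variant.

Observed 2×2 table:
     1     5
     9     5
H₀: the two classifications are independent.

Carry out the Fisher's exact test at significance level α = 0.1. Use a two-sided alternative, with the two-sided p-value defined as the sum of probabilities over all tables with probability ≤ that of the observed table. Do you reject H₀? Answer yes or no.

reject H₀: no

Margins: r₁=6, r₂=14, c₁=10, c₂=10, n=20
p_obs = C(6,1)·C(14,9)/C(20,10); sum pmf over tables with pmf ≤ p_obs
p-value (two-sided) = 0.14087
At α=0.1: p ≥ α → fail to reject H₀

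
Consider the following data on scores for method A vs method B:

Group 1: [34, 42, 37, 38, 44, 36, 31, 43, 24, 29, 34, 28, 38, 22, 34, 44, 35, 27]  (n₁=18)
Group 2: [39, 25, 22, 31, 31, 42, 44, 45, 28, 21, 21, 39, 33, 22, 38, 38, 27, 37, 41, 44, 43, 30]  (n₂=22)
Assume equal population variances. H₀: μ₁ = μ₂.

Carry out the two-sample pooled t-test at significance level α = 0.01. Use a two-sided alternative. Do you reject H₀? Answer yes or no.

reject H₀: no

x̄₁=34.444, s₁=6.644, n₁=18
x̄₂=33.682, s₂=8.254, n₂=22
s_p² = [17·6.644² + 21·8.254²]/38 = 57.4005
SE = √(s_p²·(1/18+1/22)) = 2.4079
t = (34.444−33.682)/2.4079 = 0.3167
df = 38
p-value (two-sided) = 0.75319
At α=0.01: p ≥ α → fail to reject H₀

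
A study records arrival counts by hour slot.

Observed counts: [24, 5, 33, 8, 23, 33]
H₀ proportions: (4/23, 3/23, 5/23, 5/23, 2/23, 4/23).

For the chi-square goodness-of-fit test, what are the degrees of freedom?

df = k − 1 = 6 − 1 = 5

degrees of freedom = 5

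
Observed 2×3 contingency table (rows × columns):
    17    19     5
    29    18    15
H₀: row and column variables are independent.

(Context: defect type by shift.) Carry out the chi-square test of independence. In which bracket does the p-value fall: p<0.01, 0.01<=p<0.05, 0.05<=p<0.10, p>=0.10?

Row totals [41, 62], col totals [46, 37, 20], n=103
χ² = (17−18.31)²/18.31 + (19−14.73)²/14.73 + (5−7.96)²/7.96 + (29−27.69)²/27.69 + (18−22.27)²/22.27 + (15−12.04)²/12.04 = 4.0440
df = 2
p-value (upper-tail) = 0.13239
→ bracket: p>=0.10

p-value bracket: p>=0.10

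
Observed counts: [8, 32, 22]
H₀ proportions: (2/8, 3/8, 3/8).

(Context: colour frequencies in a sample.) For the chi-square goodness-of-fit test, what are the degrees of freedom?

degrees of freedom = 2

df = k − 1 = 3 − 1 = 2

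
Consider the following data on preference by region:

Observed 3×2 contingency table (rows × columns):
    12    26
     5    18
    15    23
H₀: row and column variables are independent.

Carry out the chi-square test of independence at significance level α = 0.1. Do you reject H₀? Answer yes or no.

reject H₀: no

Row totals [38, 23, 38], col totals [32, 67], n=99
χ² = (12−12.28)²/12.28 + (26−25.72)²/25.72 + (5−7.43)²/7.43 + (18−15.57)²/15.57 + (15−12.28)²/12.28 + (23−25.72)²/25.72 = 2.0756
df = 2
p-value (upper-tail) = 0.35423
At α=0.1: p ≥ α → fail to reject H₀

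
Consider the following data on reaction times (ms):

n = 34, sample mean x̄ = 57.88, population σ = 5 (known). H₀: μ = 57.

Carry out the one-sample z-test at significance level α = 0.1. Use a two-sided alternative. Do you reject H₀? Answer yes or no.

SE = σ/√n = 5/√34 = 0.8575
z = (x̄−μ₀)/SE = (57.88−57)/0.8575 = 1.0262
p-value (two-sided) = 0.30477
At α=0.1: p ≥ α → fail to reject H₀

reject H₀: no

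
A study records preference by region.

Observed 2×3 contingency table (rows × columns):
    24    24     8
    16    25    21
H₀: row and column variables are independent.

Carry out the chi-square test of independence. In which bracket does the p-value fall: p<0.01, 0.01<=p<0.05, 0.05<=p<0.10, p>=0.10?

Row totals [56, 62], col totals [40, 49, 29], n=118
χ² = (24−18.98)²/18.98 + (24−23.25)²/23.25 + (8−13.76)²/13.76 + (16−21.02)²/21.02 + (25−25.75)²/25.75 + (21−15.24)²/15.24 = 7.1614
df = 2
p-value (upper-tail) = 0.02786
→ bracket: 0.01<=p<0.05

p-value bracket: 0.01<=p<0.05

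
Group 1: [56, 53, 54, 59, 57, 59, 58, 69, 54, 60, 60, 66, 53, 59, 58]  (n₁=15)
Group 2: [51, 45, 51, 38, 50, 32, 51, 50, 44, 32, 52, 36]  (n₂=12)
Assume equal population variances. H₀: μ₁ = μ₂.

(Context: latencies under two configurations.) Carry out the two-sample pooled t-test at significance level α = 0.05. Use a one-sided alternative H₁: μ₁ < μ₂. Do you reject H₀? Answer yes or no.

x̄₁=58.333, s₁=4.483, n₁=15
x̄₂=44.333, s₂=7.808, n₂=12
s_p² = [14·4.483² + 11·7.808²]/25 = 38.0800
SE = √(s_p²·(1/15+1/12)) = 2.3900
t = (58.333−44.333)/2.3900 = 5.8578
df = 25
p-value (one-sided, H₁ less) = 1.00000
At α=0.05: p ≥ α → fail to reject H₀

reject H₀: no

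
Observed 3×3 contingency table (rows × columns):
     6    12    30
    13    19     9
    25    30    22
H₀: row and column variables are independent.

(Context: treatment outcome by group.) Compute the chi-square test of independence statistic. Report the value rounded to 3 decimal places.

Row totals [48, 41, 77], col totals [44, 61, 61], n=166
χ² = (6−12.72)²/12.72 + (12−17.64)²/17.64 + (30−17.64)²/17.64 + (13−10.87)²/10.87 + (19−15.07)²/15.07 + (9−15.07)²/15.07 + (25−20.41)²/20.41 + (30−28.30)²/28.30 + (22−28.30)²/28.30 = 20.4418
df = 4

test statistic = 20.442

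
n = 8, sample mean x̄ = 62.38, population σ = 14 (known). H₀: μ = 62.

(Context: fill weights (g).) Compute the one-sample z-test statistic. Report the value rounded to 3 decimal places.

SE = σ/√n = 14/√8 = 4.9497
z = (x̄−μ₀)/SE = (62.38−62)/4.9497 = 0.0768

test statistic = 0.077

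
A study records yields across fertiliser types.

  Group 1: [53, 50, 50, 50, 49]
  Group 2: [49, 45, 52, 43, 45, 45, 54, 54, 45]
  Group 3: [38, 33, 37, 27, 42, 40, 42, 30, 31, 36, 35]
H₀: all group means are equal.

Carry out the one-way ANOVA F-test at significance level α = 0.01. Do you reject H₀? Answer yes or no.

reject H₀: yes

Group means [50.40, 48.00, 35.55], grand mean 43.000
SSB = Σnᵢ(x̄ᵢ−x̄)² = 1110.073; SSW = ΣΣ(x−x̄ᵢ)² = 401.927
MSB = 1110.073/2 = 555.0364; MSW = 401.927/22 = 18.2694
F = MSB/MSW = 30.3806
df = (2, 22)
p-value (upper-tail) = 0.00000
At α=0.01: p < α → reject H₀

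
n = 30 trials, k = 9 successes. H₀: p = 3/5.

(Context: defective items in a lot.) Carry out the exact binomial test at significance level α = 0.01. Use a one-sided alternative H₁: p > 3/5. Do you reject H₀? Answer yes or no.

reject H₀: no

Exact binomial: n=30, k=9, p₀=3/5=0.6000
P(X≥9) from Σ C(n,i)·p₀^i·(1−p₀)^(n−i)
p-value (one-sided, H₁ greater) = 0.99978
At α=0.01: p ≥ α → fail to reject H₀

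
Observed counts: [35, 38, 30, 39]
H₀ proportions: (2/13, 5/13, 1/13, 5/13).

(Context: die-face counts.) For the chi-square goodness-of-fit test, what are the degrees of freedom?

df = k − 1 = 4 − 1 = 3

degrees of freedom = 3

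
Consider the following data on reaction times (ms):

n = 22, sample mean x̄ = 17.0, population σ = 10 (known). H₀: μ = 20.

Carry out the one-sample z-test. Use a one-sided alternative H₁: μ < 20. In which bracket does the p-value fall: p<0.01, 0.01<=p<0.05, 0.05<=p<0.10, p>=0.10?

SE = σ/√n = 10/√22 = 2.1320
z = (x̄−μ₀)/SE = (17.0−20)/2.1320 = -1.4071
p-value (one-sided, H₁ less) = 0.07970
→ bracket: 0.05<=p<0.10

p-value bracket: 0.05<=p<0.10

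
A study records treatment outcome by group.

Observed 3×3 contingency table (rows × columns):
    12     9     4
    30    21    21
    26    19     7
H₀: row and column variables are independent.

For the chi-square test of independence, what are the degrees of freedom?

df = (r−1)(c−1) = (3−1)·(3−1) = 4

degrees of freedom = 4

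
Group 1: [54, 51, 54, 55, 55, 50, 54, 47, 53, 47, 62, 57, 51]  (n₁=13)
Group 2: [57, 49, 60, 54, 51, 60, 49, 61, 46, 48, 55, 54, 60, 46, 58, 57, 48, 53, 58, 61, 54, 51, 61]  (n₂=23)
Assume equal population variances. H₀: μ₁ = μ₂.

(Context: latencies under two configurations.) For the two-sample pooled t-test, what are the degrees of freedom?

df = n₁ + n₂ − 2 = 13 + 23 − 2 = 34

degrees of freedom = 34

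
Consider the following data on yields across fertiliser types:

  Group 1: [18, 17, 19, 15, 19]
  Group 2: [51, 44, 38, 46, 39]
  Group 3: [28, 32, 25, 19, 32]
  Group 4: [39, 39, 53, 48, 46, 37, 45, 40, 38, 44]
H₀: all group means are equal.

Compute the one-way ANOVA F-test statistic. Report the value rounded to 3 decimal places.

Group means [17.60, 43.60, 27.20, 42.90], grand mean 34.840
SSB = Σnᵢ(x̄ᵢ−x̄)² = 2811.260; SSW = ΣΣ(x−x̄ᵢ)² = 484.100
MSB = 2811.260/3 = 937.0867; MSW = 484.100/21 = 23.0524
F = MSB/MSW = 40.6503
df = (3, 21)

test statistic = 40.650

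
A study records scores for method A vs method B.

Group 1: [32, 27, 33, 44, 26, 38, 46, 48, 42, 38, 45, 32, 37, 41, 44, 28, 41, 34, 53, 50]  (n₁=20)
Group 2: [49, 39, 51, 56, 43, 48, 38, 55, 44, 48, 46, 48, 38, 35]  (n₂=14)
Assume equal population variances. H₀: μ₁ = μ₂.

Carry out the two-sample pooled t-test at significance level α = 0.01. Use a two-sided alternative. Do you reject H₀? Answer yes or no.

x̄₁=38.950, s₁=7.776, n₁=20
x̄₂=45.571, s₂=6.418, n₂=14
s_p² = [19·7.776² + 13·6.418²]/32 = 52.6368
SE = √(s_p²·(1/20+1/14)) = 2.5282
t = (38.950−45.571)/2.5282 = -2.6191
df = 32
p-value (two-sided) = 0.01336
At α=0.01: p ≥ α → fail to reject H₀

reject H₀: no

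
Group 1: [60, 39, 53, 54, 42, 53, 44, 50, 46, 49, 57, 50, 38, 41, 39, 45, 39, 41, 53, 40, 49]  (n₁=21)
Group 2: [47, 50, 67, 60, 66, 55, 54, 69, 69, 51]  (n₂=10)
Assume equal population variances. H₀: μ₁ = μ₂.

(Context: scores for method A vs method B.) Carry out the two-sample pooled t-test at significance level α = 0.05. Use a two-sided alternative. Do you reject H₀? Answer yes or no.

x̄₁=46.762, s₁=6.648, n₁=21
x̄₂=58.800, s₂=8.456, n₂=10
s_p² = [20·6.648² + 9·8.456²]/29 = 52.6693
SE = √(s_p²·(1/21+1/10)) = 2.7884
t = (46.762−58.800)/2.7884 = -4.3173
df = 29
p-value (two-sided) = 0.00017
At α=0.05: p < α → reject H₀

reject H₀: yes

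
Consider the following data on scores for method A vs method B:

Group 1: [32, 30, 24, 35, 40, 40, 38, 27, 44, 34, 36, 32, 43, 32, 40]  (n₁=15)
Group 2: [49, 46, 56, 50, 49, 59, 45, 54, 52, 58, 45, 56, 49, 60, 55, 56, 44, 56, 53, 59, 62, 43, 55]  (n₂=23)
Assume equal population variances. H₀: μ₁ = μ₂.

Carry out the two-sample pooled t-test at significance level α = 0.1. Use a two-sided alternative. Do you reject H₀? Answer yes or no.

reject H₀: yes

x̄₁=35.133, s₁=5.780, n₁=15
x̄₂=52.652, s₂=5.581, n₂=23
s_p² = [14·5.780² + 22·5.581²]/36 = 32.0264
SE = √(s_p²·(1/15+1/23)) = 1.8782
t = (35.133−52.652)/1.8782 = -9.3276
df = 36
p-value (two-sided) = 0.00000
At α=0.1: p < α → reject H₀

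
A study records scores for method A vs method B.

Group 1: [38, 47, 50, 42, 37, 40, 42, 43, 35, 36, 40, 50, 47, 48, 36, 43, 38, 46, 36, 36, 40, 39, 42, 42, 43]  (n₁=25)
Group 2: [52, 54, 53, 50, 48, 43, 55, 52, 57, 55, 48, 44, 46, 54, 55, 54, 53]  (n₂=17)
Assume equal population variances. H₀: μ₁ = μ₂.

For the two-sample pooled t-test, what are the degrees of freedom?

degrees of freedom = 40

df = n₁ + n₂ − 2 = 25 + 17 − 2 = 40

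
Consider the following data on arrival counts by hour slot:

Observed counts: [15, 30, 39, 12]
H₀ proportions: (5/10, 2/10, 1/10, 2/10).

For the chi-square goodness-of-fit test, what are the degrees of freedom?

degrees of freedom = 3

df = k − 1 = 4 − 1 = 3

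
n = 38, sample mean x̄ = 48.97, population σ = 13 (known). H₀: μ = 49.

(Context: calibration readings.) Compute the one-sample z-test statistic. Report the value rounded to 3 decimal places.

SE = σ/√n = 13/√38 = 2.1089
z = (x̄−μ₀)/SE = (48.97−49)/2.1089 = -0.0142

test statistic = -0.014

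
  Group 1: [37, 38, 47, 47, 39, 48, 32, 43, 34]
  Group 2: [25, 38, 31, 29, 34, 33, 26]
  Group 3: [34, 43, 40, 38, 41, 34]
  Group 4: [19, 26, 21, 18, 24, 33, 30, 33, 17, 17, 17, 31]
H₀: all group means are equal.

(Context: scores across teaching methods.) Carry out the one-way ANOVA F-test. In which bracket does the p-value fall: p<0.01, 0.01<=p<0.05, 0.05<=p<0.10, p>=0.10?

p-value bracket: p<0.01

Group means [40.56, 30.86, 38.33, 23.83], grand mean 32.265
SSB = Σnᵢ(x̄ᵢ−x̄)² = 1706.538; SSW = ΣΣ(x−x̄ᵢ)² = 946.079
MSB = 1706.538/3 = 568.8461; MSW = 946.079/30 = 31.5360
F = MSB/MSW = 18.0380
df = (3, 30)
p-value (upper-tail) = 0.00000
→ bracket: p<0.01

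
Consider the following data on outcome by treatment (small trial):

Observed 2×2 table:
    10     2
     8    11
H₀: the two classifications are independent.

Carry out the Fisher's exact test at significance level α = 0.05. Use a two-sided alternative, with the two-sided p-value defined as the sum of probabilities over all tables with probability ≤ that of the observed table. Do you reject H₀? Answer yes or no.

Margins: r₁=12, r₂=19, c₁=18, c₂=13, n=31
p_obs = C(12,10)·C(19,8)/C(31,18); sum pmf over tables with pmf ≤ p_obs
p-value (two-sided) = 0.03170
At α=0.05: p < α → reject H₀

reject H₀: yes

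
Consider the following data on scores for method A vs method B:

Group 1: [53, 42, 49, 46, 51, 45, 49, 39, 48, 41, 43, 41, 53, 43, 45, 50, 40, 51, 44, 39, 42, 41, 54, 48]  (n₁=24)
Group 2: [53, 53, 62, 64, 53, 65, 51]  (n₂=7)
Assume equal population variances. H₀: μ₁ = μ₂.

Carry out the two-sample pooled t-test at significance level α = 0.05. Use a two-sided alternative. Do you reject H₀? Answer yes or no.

x̄₁=45.708, s₁=4.741, n₁=24
x̄₂=57.286, s₂=6.075, n₂=7
s_p² = [23·4.741² + 6·6.075²]/29 = 25.4616
SE = √(s_p²·(1/24+1/7)) = 2.1676
t = (45.708−57.286)/2.1676 = -5.3412
df = 29
p-value (two-sided) = 0.00001
At α=0.05: p < α → reject H₀

reject H₀: yes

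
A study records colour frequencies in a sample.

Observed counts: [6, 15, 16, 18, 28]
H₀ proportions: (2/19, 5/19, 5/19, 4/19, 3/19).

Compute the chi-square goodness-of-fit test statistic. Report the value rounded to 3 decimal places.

test statistic = 21.508

n = 83; E_i = n·p_i = [8.74, 21.84, 21.84, 17.47, 13.11]
χ² = (6−8.74)²/8.74 + (15−21.84)²/21.84 + (16−21.84)²/21.84 + (18−17.47)²/17.47 + (28−13.11)²/13.11 = 21.5076
df = 4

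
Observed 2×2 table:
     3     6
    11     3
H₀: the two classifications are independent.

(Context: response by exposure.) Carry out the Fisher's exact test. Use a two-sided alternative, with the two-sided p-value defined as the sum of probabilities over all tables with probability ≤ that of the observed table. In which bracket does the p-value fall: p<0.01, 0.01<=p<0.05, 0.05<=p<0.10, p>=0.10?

p-value bracket: 0.05<=p<0.10

Margins: r₁=9, r₂=14, c₁=14, c₂=9, n=23
p_obs = C(9,3)·C(14,11)/C(23,14); sum pmf over tables with pmf ≤ p_obs
p-value (two-sided) = 0.07710
→ bracket: 0.05<=p<0.10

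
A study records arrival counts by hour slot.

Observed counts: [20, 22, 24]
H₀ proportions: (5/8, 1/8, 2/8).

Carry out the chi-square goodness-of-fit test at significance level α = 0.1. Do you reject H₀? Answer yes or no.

n = 66; E_i = n·p_i = [41.25, 8.25, 16.50]
χ² = (20−41.25)²/41.25 + (22−8.25)²/8.25 + (24−16.50)²/16.50 = 37.2727
df = 2
p-value (upper-tail) = 0.00000
At α=0.1: p < α → reject H₀

reject H₀: yes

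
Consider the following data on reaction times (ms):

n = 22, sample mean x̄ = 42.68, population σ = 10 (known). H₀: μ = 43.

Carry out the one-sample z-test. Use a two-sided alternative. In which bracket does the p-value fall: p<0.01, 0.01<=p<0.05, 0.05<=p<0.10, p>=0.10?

SE = σ/√n = 10/√22 = 2.1320
z = (x̄−μ₀)/SE = (42.68−43)/2.1320 = -0.1501
p-value (two-sided) = 0.88069
→ bracket: p>=0.10

p-value bracket: p>=0.10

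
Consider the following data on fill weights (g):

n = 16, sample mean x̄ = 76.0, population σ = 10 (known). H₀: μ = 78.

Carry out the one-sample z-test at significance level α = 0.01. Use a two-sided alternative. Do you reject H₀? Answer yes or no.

reject H₀: no

SE = σ/√n = 10/√16 = 2.5000
z = (x̄−μ₀)/SE = (76.0−78)/2.5000 = -0.8000
p-value (two-sided) = 0.42371
At α=0.01: p ≥ α → fail to reject H₀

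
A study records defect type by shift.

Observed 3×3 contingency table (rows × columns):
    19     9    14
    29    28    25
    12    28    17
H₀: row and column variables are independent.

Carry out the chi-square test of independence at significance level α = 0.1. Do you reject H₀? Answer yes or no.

Row totals [42, 82, 57], col totals [60, 65, 56], n=181
χ² = (19−13.92)²/13.92 + (9−15.08)²/15.08 + (14−12.99)²/12.99 + (29−27.18)²/27.18 + (28−29.45)²/29.45 + (25−25.37)²/25.37 + (12−18.90)²/18.90 + (28−20.47)²/20.47 + (17−17.64)²/17.64 = 9.8900
df = 4
p-value (upper-tail) = 0.04232
At α=0.1: p < α → reject H₀

reject H₀: yes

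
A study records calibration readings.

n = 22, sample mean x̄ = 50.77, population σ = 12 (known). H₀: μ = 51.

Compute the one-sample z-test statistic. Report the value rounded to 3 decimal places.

SE = σ/√n = 12/√22 = 2.5584
z = (x̄−μ₀)/SE = (50.77−51)/2.5584 = -0.0899

test statistic = -0.090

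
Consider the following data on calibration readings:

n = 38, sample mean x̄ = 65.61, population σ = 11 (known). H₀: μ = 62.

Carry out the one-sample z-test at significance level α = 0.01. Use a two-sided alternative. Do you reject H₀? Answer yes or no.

SE = σ/√n = 11/√38 = 1.7844
z = (x̄−μ₀)/SE = (65.61−62)/1.7844 = 2.0230
p-value (two-sided) = 0.04307
At α=0.01: p ≥ α → fail to reject H₀

reject H₀: no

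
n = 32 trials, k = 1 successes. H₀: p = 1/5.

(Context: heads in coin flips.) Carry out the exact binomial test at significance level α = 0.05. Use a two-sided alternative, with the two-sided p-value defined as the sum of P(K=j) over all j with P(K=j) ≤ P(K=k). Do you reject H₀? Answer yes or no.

reject H₀: yes

Exact binomial: n=32, k=1, p₀=1/5=0.2000
P(X=j) = C(n,j)·p₀^j·(1−p₀)^(n−j); p = Σ P(X=j) over j with P(X=j) ≤ P(X=1)
p-value (two-sided) = 0.01318
At α=0.05: p < α → reject H₀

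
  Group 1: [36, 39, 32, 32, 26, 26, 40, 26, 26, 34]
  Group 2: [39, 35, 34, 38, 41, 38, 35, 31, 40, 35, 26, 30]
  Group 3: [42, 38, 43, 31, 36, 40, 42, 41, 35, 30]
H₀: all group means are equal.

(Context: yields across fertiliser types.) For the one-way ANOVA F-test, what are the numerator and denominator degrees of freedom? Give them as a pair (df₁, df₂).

degrees of freedom = [2, 29]

k = 3 groups, N = 32 total
df = (k−1, N−k) = (3−1, 32−3) = (2, 29)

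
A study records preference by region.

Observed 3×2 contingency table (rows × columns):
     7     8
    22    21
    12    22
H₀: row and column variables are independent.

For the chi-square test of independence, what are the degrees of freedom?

degrees of freedom = 2

df = (r−1)(c−1) = (3−1)·(2−1) = 2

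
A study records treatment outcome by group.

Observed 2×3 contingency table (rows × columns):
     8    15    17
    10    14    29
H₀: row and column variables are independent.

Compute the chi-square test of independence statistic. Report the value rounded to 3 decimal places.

Row totals [40, 53], col totals [18, 29, 46], n=93
χ² = (8−7.74)²/7.74 + (15−12.47)²/12.47 + (17−19.78)²/19.78 + (10−10.26)²/10.26 + (14−16.53)²/16.53 + (29−26.22)²/26.22 = 1.6012
df = 2

test statistic = 1.601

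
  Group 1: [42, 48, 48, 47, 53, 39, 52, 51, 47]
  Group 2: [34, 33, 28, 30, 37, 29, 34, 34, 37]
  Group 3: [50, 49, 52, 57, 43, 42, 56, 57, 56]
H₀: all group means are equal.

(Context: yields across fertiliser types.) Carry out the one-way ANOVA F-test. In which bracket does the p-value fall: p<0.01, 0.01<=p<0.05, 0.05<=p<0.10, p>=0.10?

Group means [47.44, 32.89, 51.33], grand mean 43.889
SSB = Σnᵢ(x̄ᵢ−x̄)² = 1701.556; SSW = ΣΣ(x−x̄ᵢ)² = 523.111
MSB = 1701.556/2 = 850.7778; MSW = 523.111/24 = 21.7963
F = MSB/MSW = 39.0331
df = (2, 24)
p-value (upper-tail) = 0.00000
→ bracket: p<0.01

p-value bracket: p<0.01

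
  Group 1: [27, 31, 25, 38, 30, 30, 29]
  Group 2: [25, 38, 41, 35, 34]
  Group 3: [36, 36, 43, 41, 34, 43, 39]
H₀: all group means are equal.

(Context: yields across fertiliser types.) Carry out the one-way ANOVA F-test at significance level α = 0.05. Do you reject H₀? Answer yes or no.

Group means [30.00, 34.60, 38.86], grand mean 34.474
SSB = Σnᵢ(x̄ᵢ−x̄)² = 274.680; SSW = ΣΣ(x−x̄ᵢ)² = 324.057
MSB = 274.680/2 = 137.3398; MSW = 324.057/16 = 20.2536
F = MSB/MSW = 6.7810
df = (2, 16)
p-value (upper-tail) = 0.00736
At α=0.05: p < α → reject H₀

reject H₀: yes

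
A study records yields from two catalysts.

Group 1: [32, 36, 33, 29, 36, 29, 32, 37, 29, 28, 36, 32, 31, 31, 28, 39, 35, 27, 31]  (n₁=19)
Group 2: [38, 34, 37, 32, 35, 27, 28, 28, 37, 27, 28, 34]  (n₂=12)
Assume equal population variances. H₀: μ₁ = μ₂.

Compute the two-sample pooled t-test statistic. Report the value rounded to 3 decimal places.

test statistic = 0.053

x̄₁=32.158, s₁=3.484, n₁=19
x̄₂=32.083, s₂=4.274, n₂=12
s_p² = [18·3.484² + 11·4.274²]/29 = 14.4636
SE = √(s_p²·(1/19+1/12)) = 1.4023
t = (32.158−32.083)/1.4023 = 0.0532
df = 29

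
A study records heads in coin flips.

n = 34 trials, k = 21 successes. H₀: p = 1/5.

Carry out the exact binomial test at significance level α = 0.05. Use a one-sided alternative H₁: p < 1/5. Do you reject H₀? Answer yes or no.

Exact binomial: n=34, k=21, p₀=1/5=0.2000
P(X≤21) from Σ C(n,i)·p₀^i·(1−p₀)^(n−i)
p-value (one-sided, H₁ less) = 1.00000
At α=0.05: p ≥ α → fail to reject H₀

reject H₀: no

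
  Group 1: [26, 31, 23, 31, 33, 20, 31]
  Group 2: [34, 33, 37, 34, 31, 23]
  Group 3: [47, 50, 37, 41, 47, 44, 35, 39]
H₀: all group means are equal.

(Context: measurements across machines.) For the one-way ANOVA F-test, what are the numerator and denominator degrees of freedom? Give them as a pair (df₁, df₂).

degrees of freedom = [2, 18]

k = 3 groups, N = 21 total
df = (k−1, N−k) = (3−1, 21−3) = (2, 18)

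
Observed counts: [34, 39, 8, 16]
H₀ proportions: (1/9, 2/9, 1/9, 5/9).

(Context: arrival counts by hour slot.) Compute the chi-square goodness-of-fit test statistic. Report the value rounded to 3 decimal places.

n = 97; E_i = n·p_i = [10.78, 21.56, 10.78, 53.89]
χ² = (34−10.78)²/10.78 + (39−21.56)²/21.56 + (8−10.78)²/10.78 + (16−53.89)²/53.89 = 91.5082
df = 3

test statistic = 91.508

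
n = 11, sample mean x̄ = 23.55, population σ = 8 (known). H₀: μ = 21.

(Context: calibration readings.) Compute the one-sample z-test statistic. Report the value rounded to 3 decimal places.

test statistic = 1.057

SE = σ/√n = 8/√11 = 2.4121
z = (x̄−μ₀)/SE = (23.55−21)/2.4121 = 1.0572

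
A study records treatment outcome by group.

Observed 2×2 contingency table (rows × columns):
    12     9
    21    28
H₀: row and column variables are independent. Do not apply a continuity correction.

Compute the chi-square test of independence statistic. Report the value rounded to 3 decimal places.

test statistic = 1.204

Row totals [21, 49], col totals [33, 37], n=70
χ² = (12−9.90)²/9.90 + (9−11.10)²/11.10 + (21−23.10)²/23.10 + (28−25.90)²/25.90 = 1.2039
df = 1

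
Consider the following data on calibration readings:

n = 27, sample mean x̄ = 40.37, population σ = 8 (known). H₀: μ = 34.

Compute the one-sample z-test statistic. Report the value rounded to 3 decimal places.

test statistic = 4.137

SE = σ/√n = 8/√27 = 1.5396
z = (x̄−μ₀)/SE = (40.37−34)/1.5396 = 4.1374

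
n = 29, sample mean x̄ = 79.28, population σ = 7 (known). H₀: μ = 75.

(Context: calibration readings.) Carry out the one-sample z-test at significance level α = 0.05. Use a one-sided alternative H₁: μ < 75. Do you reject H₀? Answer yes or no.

reject H₀: no

SE = σ/√n = 7/√29 = 1.2999
z = (x̄−μ₀)/SE = (79.28−75)/1.2999 = 3.2926
p-value (one-sided, H₁ less) = 0.99950
At α=0.05: p ≥ α → fail to reject H₀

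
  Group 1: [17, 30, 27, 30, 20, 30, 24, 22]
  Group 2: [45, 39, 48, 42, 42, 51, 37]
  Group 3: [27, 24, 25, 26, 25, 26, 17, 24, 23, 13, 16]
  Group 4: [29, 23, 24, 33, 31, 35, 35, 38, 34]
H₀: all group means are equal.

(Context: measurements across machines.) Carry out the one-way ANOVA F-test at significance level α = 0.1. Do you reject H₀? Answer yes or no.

reject H₀: yes

Group means [25.00, 43.43, 22.36, 31.33], grand mean 29.486
SSB = Σnᵢ(x̄ᵢ−x̄)² = 2110.483; SSW = ΣΣ(x−x̄ᵢ)² = 758.260
MSB = 2110.483/3 = 703.4944; MSW = 758.260/31 = 24.4600
F = MSB/MSW = 28.7610
df = (3, 31)
p-value (upper-tail) = 0.00000
At α=0.1: p < α → reject H₀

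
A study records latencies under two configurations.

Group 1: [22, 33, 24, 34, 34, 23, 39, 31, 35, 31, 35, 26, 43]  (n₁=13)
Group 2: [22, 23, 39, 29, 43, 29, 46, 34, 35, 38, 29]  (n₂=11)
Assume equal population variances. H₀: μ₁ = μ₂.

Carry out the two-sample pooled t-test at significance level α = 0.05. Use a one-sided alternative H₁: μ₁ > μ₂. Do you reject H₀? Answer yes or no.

reject H₀: no

x̄₁=31.538, s₁=6.306, n₁=13
x̄₂=33.364, s₂=7.762, n₂=11
s_p² = [12·6.306² + 10·7.762²]/22 = 49.0807
SE = √(s_p²·(1/13+1/11)) = 2.8701
t = (31.538−33.364)/2.8701 = -0.6359
df = 22
p-value (one-sided, H₁ greater) = 0.73431
At α=0.05: p ≥ α → fail to reject H₀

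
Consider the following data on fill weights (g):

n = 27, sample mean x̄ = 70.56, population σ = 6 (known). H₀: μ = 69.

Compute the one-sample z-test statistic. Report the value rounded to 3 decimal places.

SE = σ/√n = 6/√27 = 1.1547
z = (x̄−μ₀)/SE = (70.56−69)/1.1547 = 1.3510

test statistic = 1.351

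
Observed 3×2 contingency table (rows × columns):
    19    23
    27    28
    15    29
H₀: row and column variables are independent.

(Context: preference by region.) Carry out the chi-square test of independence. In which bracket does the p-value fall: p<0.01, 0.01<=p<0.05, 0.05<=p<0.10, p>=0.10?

Row totals [42, 55, 44], col totals [61, 80], n=141
χ² = (19−18.17)²/18.17 + (23−23.83)²/23.83 + (27−23.79)²/23.79 + (28−31.21)²/31.21 + (15−19.04)²/19.04 + (29−24.96)²/24.96 = 2.3358
df = 2
p-value (upper-tail) = 0.31102
→ bracket: p>=0.10

p-value bracket: p>=0.10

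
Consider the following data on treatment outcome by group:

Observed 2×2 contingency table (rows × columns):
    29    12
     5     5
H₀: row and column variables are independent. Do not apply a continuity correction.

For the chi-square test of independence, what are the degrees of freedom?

df = (r−1)(c−1) = (2−1)·(2−1) = 1

degrees of freedom = 1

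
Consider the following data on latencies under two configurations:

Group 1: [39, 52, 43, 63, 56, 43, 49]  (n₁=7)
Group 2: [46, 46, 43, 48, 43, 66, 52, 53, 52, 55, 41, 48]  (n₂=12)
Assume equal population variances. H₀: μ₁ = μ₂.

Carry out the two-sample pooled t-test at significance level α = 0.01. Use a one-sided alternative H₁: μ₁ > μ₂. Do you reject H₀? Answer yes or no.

reject H₀: no

x̄₁=49.286, s₁=8.420, n₁=7
x̄₂=49.417, s₂=6.829, n₂=12
s_p² = [6·8.420² + 11·6.829²]/17 = 55.1968
SE = √(s_p²·(1/7+1/12)) = 3.5334
t = (49.286−49.417)/3.5334 = -0.0371
df = 17
p-value (one-sided, H₁ greater) = 0.51457
At α=0.01: p ≥ α → fail to reject H₀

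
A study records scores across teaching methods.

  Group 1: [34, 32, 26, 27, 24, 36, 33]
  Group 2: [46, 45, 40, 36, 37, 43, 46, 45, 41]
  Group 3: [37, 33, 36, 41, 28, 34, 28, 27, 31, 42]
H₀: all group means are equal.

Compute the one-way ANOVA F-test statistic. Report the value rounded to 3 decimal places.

Group means [30.29, 42.11, 33.70], grand mean 35.692
SSB = Σnᵢ(x̄ᵢ−x̄)² = 615.121; SSW = ΣΣ(x−x̄ᵢ)² = 498.417
MSB = 615.121/2 = 307.5605; MSW = 498.417/23 = 21.6703
F = MSB/MSW = 14.1927
df = (2, 23)

test statistic = 14.193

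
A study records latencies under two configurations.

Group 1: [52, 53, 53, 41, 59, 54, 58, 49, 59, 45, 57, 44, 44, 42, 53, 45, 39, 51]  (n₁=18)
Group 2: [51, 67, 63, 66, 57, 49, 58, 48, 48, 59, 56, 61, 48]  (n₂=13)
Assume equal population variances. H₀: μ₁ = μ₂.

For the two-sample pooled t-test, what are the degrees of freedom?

degrees of freedom = 29

df = n₁ + n₂ − 2 = 18 + 13 − 2 = 29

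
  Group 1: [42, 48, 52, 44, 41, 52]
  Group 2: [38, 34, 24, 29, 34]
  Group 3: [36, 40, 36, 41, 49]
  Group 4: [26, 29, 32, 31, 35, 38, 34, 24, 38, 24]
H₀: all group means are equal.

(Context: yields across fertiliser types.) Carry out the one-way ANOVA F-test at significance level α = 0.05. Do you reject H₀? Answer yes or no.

reject H₀: yes

Group means [46.50, 31.80, 40.40, 31.10], grand mean 36.577
SSB = Σnᵢ(x̄ᵢ−x̄)² = 1077.946; SSW = ΣΣ(x−x̄ᵢ)² = 600.400
MSB = 1077.946/3 = 359.3154; MSW = 600.400/22 = 27.2909
F = MSB/MSW = 13.1661
df = (3, 22)
p-value (upper-tail) = 0.00004
At α=0.05: p < α → reject H₀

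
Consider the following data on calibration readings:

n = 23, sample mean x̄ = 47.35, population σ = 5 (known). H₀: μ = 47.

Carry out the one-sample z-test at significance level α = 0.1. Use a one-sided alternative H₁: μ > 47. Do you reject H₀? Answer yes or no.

SE = σ/√n = 5/√23 = 1.0426
z = (x̄−μ₀)/SE = (47.35−47)/1.0426 = 0.3357
p-value (one-sided, H₁ greater) = 0.36855
At α=0.1: p ≥ α → fail to reject H₀

reject H₀: no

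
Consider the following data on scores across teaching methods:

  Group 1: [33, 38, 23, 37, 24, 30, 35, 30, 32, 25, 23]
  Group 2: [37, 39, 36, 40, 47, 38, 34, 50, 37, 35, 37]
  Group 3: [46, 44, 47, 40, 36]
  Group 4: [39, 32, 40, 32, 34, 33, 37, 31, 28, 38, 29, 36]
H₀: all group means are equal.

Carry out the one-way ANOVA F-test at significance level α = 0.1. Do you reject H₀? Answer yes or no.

Group means [30.00, 39.09, 42.60, 34.08], grand mean 35.436
SSB = Σnᵢ(x̄ᵢ−x̄)² = 750.564; SSW = ΣΣ(x−x̄ᵢ)² = 811.026
MSB = 750.564/3 = 250.1880; MSW = 811.026/35 = 23.1722
F = MSB/MSW = 10.7969
df = (3, 35)
p-value (upper-tail) = 0.00004
At α=0.1: p < α → reject H₀

reject H₀: yes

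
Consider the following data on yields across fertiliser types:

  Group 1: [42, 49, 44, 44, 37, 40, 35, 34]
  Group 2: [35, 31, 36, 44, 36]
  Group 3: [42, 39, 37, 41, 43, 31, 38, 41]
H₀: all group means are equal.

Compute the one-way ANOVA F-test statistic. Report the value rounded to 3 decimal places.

Group means [40.62, 36.40, 39.00], grand mean 39.000
SSB = Σnᵢ(x̄ᵢ−x̄)² = 54.925; SSW = ΣΣ(x−x̄ᵢ)² = 375.075
MSB = 54.925/2 = 27.4625; MSW = 375.075/18 = 20.8375
F = MSB/MSW = 1.3179
df = (2, 18)

test statistic = 1.318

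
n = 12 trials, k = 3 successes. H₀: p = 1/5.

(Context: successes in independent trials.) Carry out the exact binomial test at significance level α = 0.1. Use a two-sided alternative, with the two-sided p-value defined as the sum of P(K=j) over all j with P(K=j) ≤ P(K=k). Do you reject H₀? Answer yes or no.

Exact binomial: n=12, k=3, p₀=1/5=0.2000
P(X=j) = C(n,j)·p₀^j·(1−p₀)^(n−j); p = Σ P(X=j) over j with P(X=j) ≤ P(X=3)
p-value (two-sided) = 0.71653
At α=0.1: p ≥ α → fail to reject H₀

reject H₀: no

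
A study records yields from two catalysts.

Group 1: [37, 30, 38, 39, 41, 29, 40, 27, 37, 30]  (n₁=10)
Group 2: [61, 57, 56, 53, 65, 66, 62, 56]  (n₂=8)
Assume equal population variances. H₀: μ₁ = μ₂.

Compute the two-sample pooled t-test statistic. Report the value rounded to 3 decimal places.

x̄₁=34.800, s₁=5.203, n₁=10
x̄₂=59.500, s₂=4.690, n₂=8
s_p² = [9·5.203² + 7·4.690²]/16 = 24.8500
SE = √(s_p²·(1/10+1/8)) = 2.3646
t = (34.800−59.500)/2.3646 = -10.4458
df = 16

test statistic = -10.446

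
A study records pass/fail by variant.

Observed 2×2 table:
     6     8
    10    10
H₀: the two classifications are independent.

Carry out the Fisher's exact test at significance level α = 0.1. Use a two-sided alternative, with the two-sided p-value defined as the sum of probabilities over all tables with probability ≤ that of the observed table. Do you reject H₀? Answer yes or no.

reject H₀: no

Margins: r₁=14, r₂=20, c₁=16, c₂=18, n=34
p_obs = C(14,6)·C(20,10)/C(34,16); sum pmf over tables with pmf ≤ p_obs
p-value (two-sided) = 0.73845
At α=0.1: p ≥ α → fail to reject H₀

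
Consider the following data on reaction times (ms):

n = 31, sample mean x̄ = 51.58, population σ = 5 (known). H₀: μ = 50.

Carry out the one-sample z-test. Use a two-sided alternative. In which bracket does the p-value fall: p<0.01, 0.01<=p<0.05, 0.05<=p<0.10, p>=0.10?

SE = σ/√n = 5/√31 = 0.8980
z = (x̄−μ₀)/SE = (51.58−50)/0.8980 = 1.7594
p-value (two-sided) = 0.07851
→ bracket: 0.05<=p<0.10

p-value bracket: 0.05<=p<0.10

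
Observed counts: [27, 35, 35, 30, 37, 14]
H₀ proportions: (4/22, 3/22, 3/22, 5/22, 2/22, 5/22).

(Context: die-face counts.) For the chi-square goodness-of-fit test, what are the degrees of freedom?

df = k − 1 = 6 − 1 = 5

degrees of freedom = 5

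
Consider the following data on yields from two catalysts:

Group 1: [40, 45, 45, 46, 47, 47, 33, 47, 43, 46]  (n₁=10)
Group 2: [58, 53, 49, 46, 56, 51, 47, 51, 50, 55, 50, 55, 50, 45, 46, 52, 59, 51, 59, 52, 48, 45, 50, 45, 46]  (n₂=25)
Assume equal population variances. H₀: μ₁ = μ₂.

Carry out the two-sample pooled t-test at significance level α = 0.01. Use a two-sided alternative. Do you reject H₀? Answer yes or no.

x̄₁=43.900, s₁=4.408, n₁=10
x̄₂=50.760, s₂=4.352, n₂=25
s_p² = [9·4.408² + 24·4.352²]/33 = 19.0745
SE = √(s_p²·(1/10+1/25)) = 1.6341
t = (43.900−50.760)/1.6341 = -4.1979
df = 33
p-value (two-sided) = 0.00019
At α=0.01: p < α → reject H₀

reject H₀: yes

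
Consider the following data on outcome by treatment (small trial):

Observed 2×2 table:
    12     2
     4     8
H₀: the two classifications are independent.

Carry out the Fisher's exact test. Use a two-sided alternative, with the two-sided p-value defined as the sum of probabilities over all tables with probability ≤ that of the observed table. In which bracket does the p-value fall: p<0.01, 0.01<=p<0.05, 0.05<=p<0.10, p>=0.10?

p-value bracket: 0.01<=p<0.05

Margins: r₁=14, r₂=12, c₁=16, c₂=10, n=26
p_obs = C(14,12)·C(12,4)/C(26,16); sum pmf over tables with pmf ≤ p_obs
p-value (two-sided) = 0.01378
→ bracket: 0.01<=p<0.05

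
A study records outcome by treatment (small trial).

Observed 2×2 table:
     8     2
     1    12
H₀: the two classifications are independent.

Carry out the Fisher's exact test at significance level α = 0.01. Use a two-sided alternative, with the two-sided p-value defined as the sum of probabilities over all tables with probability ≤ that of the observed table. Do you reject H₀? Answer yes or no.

Margins: r₁=10, r₂=13, c₁=9, c₂=14, n=23
p_obs = C(10,8)·C(13,1)/C(23,9); sum pmf over tables with pmf ≤ p_obs
p-value (two-sided) = 0.00073
At α=0.01: p < α → reject H₀

reject H₀: yes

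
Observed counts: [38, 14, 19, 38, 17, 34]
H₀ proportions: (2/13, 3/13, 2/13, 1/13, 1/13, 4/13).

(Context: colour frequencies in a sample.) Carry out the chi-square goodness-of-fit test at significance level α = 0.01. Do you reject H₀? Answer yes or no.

reject H₀: yes

n = 160; E_i = n·p_i = [24.62, 36.92, 24.62, 12.31, 12.31, 49.23]
χ² = (38−24.62)²/24.62 + (14−36.92)²/36.92 + (19−24.62)²/24.62 + (38−12.31)²/12.31 + (17−12.31)²/12.31 + (34−49.23)²/49.23 = 82.9240
df = 5
p-value (upper-tail) = 0.00000
At α=0.01: p < α → reject H₀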